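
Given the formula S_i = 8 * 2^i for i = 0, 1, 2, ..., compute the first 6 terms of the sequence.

This is a geometric sequence.
i=0: S_0 = 8 * 2^0 = 8
i=1: S_1 = 8 * 2^1 = 16
i=2: S_2 = 8 * 2^2 = 32
i=3: S_3 = 8 * 2^3 = 64
i=4: S_4 = 8 * 2^4 = 128
i=5: S_5 = 8 * 2^5 = 256
The first 6 terms are: [8, 16, 32, 64, 128, 256]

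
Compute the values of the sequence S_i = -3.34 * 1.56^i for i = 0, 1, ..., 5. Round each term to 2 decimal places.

This is a geometric sequence.
i=0: S_0 = -3.34 * 1.56^0 = -3.34
i=1: S_1 = -3.34 * 1.56^1 ≈ -5.21
i=2: S_2 = -3.34 * 1.56^2 ≈ -8.13
i=3: S_3 = -3.34 * 1.56^3 ≈ -12.68
i=4: S_4 = -3.34 * 1.56^4 ≈ -19.78
i=5: S_5 = -3.34 * 1.56^5 ≈ -30.86
The first 6 terms are: [-3.34, -5.21, -8.13, -12.68, -19.78, -30.86]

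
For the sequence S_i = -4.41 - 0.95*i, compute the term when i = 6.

S_6 = -4.41 + -0.95*6 = -4.41 + -5.7 = -10.11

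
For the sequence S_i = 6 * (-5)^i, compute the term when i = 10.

S_10 = 6 * (-5)^10 = 6 * 9765625 = 58593750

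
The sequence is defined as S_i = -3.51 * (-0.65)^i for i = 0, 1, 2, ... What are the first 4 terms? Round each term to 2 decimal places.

This is a geometric sequence.
i=0: S_0 = -3.51 * (-0.65)^0 = -3.51
i=1: S_1 = -3.51 * (-0.65)^1 ≈ 2.28
i=2: S_2 = -3.51 * (-0.65)^2 ≈ -1.48
i=3: S_3 = -3.51 * (-0.65)^3 ≈ 0.96
The first 4 terms are: [-3.51, 2.28, -1.48, 0.96]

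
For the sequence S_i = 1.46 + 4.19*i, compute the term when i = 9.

S_9 = 1.46 + 4.19*9 = 1.46 + 37.71 = 39.17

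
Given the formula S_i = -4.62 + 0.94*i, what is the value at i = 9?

S_9 = -4.62 + 0.94*9 = -4.62 + 8.46 = 3.84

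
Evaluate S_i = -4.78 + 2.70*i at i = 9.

S_9 = -4.78 + 2.7*9 = -4.78 + 24.3 = 19.52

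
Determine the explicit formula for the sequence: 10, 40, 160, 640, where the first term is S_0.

Check ratios: 40 / 10 = 4.0
Common ratio r = 4.
First term a = 10.
Formula: S_i = 10 * 4^i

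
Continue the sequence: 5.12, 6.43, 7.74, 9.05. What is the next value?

Differences: 6.43 - 5.12 = 1.31
This is an arithmetic sequence with common difference d = 1.31.
Next term = 9.05 + 1.31 = 10.36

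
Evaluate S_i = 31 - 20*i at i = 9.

S_9 = 31 + -20*9 = 31 + -180 = -149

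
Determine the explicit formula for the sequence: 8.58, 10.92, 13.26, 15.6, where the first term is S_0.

Check differences: 10.92 - 8.58 = 2.34
13.26 - 10.92 = 2.34
Common difference d = 2.34.
First term a = 8.58.
Formula: S_i = 8.58 + 2.34*i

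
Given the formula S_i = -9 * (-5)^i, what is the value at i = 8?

S_8 = -9 * (-5)^8 = -9 * 390625 = -3515625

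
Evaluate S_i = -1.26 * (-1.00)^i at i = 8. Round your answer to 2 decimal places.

S_8 = -1.26 * (-1.0)^8 = -1.26 * 1 = -1.26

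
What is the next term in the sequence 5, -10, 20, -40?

Ratios: -10 / 5 = -2.0
This is a geometric sequence with common ratio r = -2.
Next term = -40 * -2 = 80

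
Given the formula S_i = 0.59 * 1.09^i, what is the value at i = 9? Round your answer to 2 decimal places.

S_9 = 0.59 * 1.09^9 ≈ 0.59 * 2.1719 ≈ 1.28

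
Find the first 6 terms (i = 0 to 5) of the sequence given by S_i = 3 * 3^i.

This is a geometric sequence.
i=0: S_0 = 3 * 3^0 = 3
i=1: S_1 = 3 * 3^1 = 9
i=2: S_2 = 3 * 3^2 = 27
i=3: S_3 = 3 * 3^3 = 81
i=4: S_4 = 3 * 3^4 = 243
i=5: S_5 = 3 * 3^5 = 729
The first 6 terms are: [3, 9, 27, 81, 243, 729]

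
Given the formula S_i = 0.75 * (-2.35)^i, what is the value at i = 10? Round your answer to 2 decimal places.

S_10 = 0.75 * (-2.35)^10 ≈ 0.75 * 5136.634 ≈ 3852.48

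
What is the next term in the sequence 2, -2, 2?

Ratios: -2 / 2 = -1.0
This is a geometric sequence with common ratio r = -1.
Next term = 2 * -1 = -2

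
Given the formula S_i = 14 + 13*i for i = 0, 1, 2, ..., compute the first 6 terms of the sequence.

This is an arithmetic sequence.
i=0: S_0 = 14 + 13*0 = 14
i=1: S_1 = 14 + 13*1 = 27
i=2: S_2 = 14 + 13*2 = 40
i=3: S_3 = 14 + 13*3 = 53
i=4: S_4 = 14 + 13*4 = 66
i=5: S_5 = 14 + 13*5 = 79
The first 6 terms are: [14, 27, 40, 53, 66, 79]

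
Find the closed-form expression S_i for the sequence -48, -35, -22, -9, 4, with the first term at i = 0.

Check differences: -35 - -48 = 13
-22 - -35 = 13
Common difference d = 13.
First term a = -48.
Formula: S_i = -48 + 13*i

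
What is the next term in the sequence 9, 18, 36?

Ratios: 18 / 9 = 2.0
This is a geometric sequence with common ratio r = 2.
Next term = 36 * 2 = 72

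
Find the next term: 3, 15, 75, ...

Ratios: 15 / 3 = 5.0
This is a geometric sequence with common ratio r = 5.
Next term = 75 * 5 = 375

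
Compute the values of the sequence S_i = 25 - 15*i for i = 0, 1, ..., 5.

This is an arithmetic sequence.
i=0: S_0 = 25 + -15*0 = 25
i=1: S_1 = 25 + -15*1 = 10
i=2: S_2 = 25 + -15*2 = -5
i=3: S_3 = 25 + -15*3 = -20
i=4: S_4 = 25 + -15*4 = -35
i=5: S_5 = 25 + -15*5 = -50
The first 6 terms are: [25, 10, -5, -20, -35, -50]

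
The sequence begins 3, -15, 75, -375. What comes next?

Ratios: -15 / 3 = -5.0
This is a geometric sequence with common ratio r = -5.
Next term = -375 * -5 = 1875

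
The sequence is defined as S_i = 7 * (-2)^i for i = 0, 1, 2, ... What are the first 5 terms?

This is a geometric sequence.
i=0: S_0 = 7 * (-2)^0 = 7
i=1: S_1 = 7 * (-2)^1 = -14
i=2: S_2 = 7 * (-2)^2 = 28
i=3: S_3 = 7 * (-2)^3 = -56
i=4: S_4 = 7 * (-2)^4 = 112
The first 5 terms are: [7, -14, 28, -56, 112]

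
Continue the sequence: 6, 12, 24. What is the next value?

Ratios: 12 / 6 = 2.0
This is a geometric sequence with common ratio r = 2.
Next term = 24 * 2 = 48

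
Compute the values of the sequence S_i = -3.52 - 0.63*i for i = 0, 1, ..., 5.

This is an arithmetic sequence.
i=0: S_0 = -3.52 + -0.63*0 = -3.52
i=1: S_1 = -3.52 + -0.63*1 = -4.15
i=2: S_2 = -3.52 + -0.63*2 = -4.78
i=3: S_3 = -3.52 + -0.63*3 = -5.41
i=4: S_4 = -3.52 + -0.63*4 = -6.04
i=5: S_5 = -3.52 + -0.63*5 = -6.67
The first 6 terms are: [-3.52, -4.15, -4.78, -5.41, -6.04, -6.67]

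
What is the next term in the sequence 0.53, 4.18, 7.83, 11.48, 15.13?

Differences: 4.18 - 0.53 = 3.65
This is an arithmetic sequence with common difference d = 3.65.
Next term = 15.13 + 3.65 = 18.78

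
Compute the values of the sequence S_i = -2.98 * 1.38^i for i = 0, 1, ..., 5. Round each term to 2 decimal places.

This is a geometric sequence.
i=0: S_0 = -2.98 * 1.38^0 = -2.98
i=1: S_1 = -2.98 * 1.38^1 ≈ -4.11
i=2: S_2 = -2.98 * 1.38^2 ≈ -5.68
i=3: S_3 = -2.98 * 1.38^3 ≈ -7.83
i=4: S_4 = -2.98 * 1.38^4 ≈ -10.81
i=5: S_5 = -2.98 * 1.38^5 ≈ -14.91
The first 6 terms are: [-2.98, -4.11, -5.68, -7.83, -10.81, -14.91]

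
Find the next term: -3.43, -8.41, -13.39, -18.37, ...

Differences: -8.41 - -3.43 = -4.98
This is an arithmetic sequence with common difference d = -4.98.
Next term = -18.37 + -4.98 = -23.35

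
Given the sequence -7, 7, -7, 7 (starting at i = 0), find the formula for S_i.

Check ratios: 7 / -7 = -1.0
Common ratio r = -1.
First term a = -7.
Formula: S_i = -7 * (-1)^i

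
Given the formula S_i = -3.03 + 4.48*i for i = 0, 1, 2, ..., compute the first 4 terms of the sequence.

This is an arithmetic sequence.
i=0: S_0 = -3.03 + 4.48*0 = -3.03
i=1: S_1 = -3.03 + 4.48*1 = 1.45
i=2: S_2 = -3.03 + 4.48*2 = 5.93
i=3: S_3 = -3.03 + 4.48*3 = 10.41
The first 4 terms are: [-3.03, 1.45, 5.93, 10.41]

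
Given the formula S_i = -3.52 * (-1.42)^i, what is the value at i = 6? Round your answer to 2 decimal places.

S_6 = -3.52 * (-1.42)^6 ≈ -3.52 * 8.1984 ≈ -28.86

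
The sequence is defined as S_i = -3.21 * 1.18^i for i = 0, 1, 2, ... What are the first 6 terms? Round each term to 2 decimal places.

This is a geometric sequence.
i=0: S_0 = -3.21 * 1.18^0 = -3.21
i=1: S_1 = -3.21 * 1.18^1 ≈ -3.79
i=2: S_2 = -3.21 * 1.18^2 ≈ -4.47
i=3: S_3 = -3.21 * 1.18^3 ≈ -5.27
i=4: S_4 = -3.21 * 1.18^4 ≈ -6.22
i=5: S_5 = -3.21 * 1.18^5 ≈ -7.34
The first 6 terms are: [-3.21, -3.79, -4.47, -5.27, -6.22, -7.34]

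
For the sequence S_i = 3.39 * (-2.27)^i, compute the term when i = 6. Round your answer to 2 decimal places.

S_6 = 3.39 * (-2.27)^6 ≈ 3.39 * 136.8218 ≈ 463.83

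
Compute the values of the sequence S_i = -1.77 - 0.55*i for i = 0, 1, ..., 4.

This is an arithmetic sequence.
i=0: S_0 = -1.77 + -0.55*0 = -1.77
i=1: S_1 = -1.77 + -0.55*1 = -2.32
i=2: S_2 = -1.77 + -0.55*2 = -2.87
i=3: S_3 = -1.77 + -0.55*3 = -3.42
i=4: S_4 = -1.77 + -0.55*4 = -3.97
The first 5 terms are: [-1.77, -2.32, -2.87, -3.42, -3.97]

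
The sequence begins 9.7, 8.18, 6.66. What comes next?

Differences: 8.18 - 9.7 = -1.52
This is an arithmetic sequence with common difference d = -1.52.
Next term = 6.66 + -1.52 = 5.14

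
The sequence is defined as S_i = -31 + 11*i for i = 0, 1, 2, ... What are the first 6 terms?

This is an arithmetic sequence.
i=0: S_0 = -31 + 11*0 = -31
i=1: S_1 = -31 + 11*1 = -20
i=2: S_2 = -31 + 11*2 = -9
i=3: S_3 = -31 + 11*3 = 2
i=4: S_4 = -31 + 11*4 = 13
i=5: S_5 = -31 + 11*5 = 24
The first 6 terms are: [-31, -20, -9, 2, 13, 24]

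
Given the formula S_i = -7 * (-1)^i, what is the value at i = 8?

S_8 = -7 * (-1)^8 = -7 * 1 = -7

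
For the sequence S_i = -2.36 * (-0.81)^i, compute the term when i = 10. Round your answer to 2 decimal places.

S_10 = -2.36 * (-0.81)^10 ≈ -2.36 * 0.1216 ≈ -0.29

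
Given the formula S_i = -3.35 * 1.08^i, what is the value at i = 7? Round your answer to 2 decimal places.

S_7 = -3.35 * 1.08^7 ≈ -3.35 * 1.7138 ≈ -5.74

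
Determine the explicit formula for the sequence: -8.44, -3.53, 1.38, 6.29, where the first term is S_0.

Check differences: -3.53 - -8.44 = 4.91
1.38 - -3.53 = 4.91
Common difference d = 4.91.
First term a = -8.44.
Formula: S_i = -8.44 + 4.91*i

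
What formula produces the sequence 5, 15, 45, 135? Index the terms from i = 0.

Check ratios: 15 / 5 = 3.0
Common ratio r = 3.
First term a = 5.
Formula: S_i = 5 * 3^i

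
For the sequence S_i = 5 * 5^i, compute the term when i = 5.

S_5 = 5 * 5^5 = 5 * 3125 = 15625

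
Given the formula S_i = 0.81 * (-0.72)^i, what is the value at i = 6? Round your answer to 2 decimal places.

S_6 = 0.81 * (-0.72)^6 ≈ 0.81 * 0.1393 ≈ 0.11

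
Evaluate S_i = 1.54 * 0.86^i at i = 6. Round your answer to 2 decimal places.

S_6 = 1.54 * 0.86^6 ≈ 1.54 * 0.4046 ≈ 0.62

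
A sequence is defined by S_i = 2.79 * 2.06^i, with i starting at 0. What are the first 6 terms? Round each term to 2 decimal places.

This is a geometric sequence.
i=0: S_0 = 2.79 * 2.06^0 = 2.79
i=1: S_1 = 2.79 * 2.06^1 ≈ 5.75
i=2: S_2 = 2.79 * 2.06^2 ≈ 11.84
i=3: S_3 = 2.79 * 2.06^3 ≈ 24.39
i=4: S_4 = 2.79 * 2.06^4 ≈ 50.24
i=5: S_5 = 2.79 * 2.06^5 ≈ 103.5
The first 6 terms are: [2.79, 5.75, 11.84, 24.39, 50.24, 103.5]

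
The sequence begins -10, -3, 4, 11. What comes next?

Differences: -3 - -10 = 7
This is an arithmetic sequence with common difference d = 7.
Next term = 11 + 7 = 18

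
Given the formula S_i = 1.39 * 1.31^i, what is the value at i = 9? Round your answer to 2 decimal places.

S_9 = 1.39 * 1.31^9 ≈ 1.39 * 11.3617 ≈ 15.79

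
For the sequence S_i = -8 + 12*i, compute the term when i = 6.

S_6 = -8 + 12*6 = -8 + 72 = 64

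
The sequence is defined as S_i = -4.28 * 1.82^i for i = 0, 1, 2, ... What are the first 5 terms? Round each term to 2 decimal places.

This is a geometric sequence.
i=0: S_0 = -4.28 * 1.82^0 = -4.28
i=1: S_1 = -4.28 * 1.82^1 ≈ -7.79
i=2: S_2 = -4.28 * 1.82^2 ≈ -14.18
i=3: S_3 = -4.28 * 1.82^3 ≈ -25.8
i=4: S_4 = -4.28 * 1.82^4 ≈ -46.96
The first 5 terms are: [-4.28, -7.79, -14.18, -25.8, -46.96]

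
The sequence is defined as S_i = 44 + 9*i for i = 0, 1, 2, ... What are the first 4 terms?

This is an arithmetic sequence.
i=0: S_0 = 44 + 9*0 = 44
i=1: S_1 = 44 + 9*1 = 53
i=2: S_2 = 44 + 9*2 = 62
i=3: S_3 = 44 + 9*3 = 71
The first 4 terms are: [44, 53, 62, 71]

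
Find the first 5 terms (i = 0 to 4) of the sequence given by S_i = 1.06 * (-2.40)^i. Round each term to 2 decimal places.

This is a geometric sequence.
i=0: S_0 = 1.06 * (-2.4)^0 = 1.06
i=1: S_1 = 1.06 * (-2.4)^1 ≈ -2.54
i=2: S_2 = 1.06 * (-2.4)^2 ≈ 6.11
i=3: S_3 = 1.06 * (-2.4)^3 ≈ -14.65
i=4: S_4 = 1.06 * (-2.4)^4 ≈ 35.17
The first 5 terms are: [1.06, -2.54, 6.11, -14.65, 35.17]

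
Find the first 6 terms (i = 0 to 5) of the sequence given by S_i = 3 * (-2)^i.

This is a geometric sequence.
i=0: S_0 = 3 * (-2)^0 = 3
i=1: S_1 = 3 * (-2)^1 = -6
i=2: S_2 = 3 * (-2)^2 = 12
i=3: S_3 = 3 * (-2)^3 = -24
i=4: S_4 = 3 * (-2)^4 = 48
i=5: S_5 = 3 * (-2)^5 = -96
The first 6 terms are: [3, -6, 12, -24, 48, -96]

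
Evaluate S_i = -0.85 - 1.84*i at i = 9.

S_9 = -0.85 + -1.84*9 = -0.85 + -16.56 = -17.41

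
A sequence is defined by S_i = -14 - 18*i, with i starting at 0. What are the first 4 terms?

This is an arithmetic sequence.
i=0: S_0 = -14 + -18*0 = -14
i=1: S_1 = -14 + -18*1 = -32
i=2: S_2 = -14 + -18*2 = -50
i=3: S_3 = -14 + -18*3 = -68
The first 4 terms are: [-14, -32, -50, -68]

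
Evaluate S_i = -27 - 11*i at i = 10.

S_10 = -27 + -11*10 = -27 + -110 = -137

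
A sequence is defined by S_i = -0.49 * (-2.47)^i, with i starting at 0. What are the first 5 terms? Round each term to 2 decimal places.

This is a geometric sequence.
i=0: S_0 = -0.49 * (-2.47)^0 = -0.49
i=1: S_1 = -0.49 * (-2.47)^1 ≈ 1.21
i=2: S_2 = -0.49 * (-2.47)^2 ≈ -2.99
i=3: S_3 = -0.49 * (-2.47)^3 ≈ 7.38
i=4: S_4 = -0.49 * (-2.47)^4 ≈ -18.24
The first 5 terms are: [-0.49, 1.21, -2.99, 7.38, -18.24]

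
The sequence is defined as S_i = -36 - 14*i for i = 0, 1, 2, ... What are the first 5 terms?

This is an arithmetic sequence.
i=0: S_0 = -36 + -14*0 = -36
i=1: S_1 = -36 + -14*1 = -50
i=2: S_2 = -36 + -14*2 = -64
i=3: S_3 = -36 + -14*3 = -78
i=4: S_4 = -36 + -14*4 = -92
The first 5 terms are: [-36, -50, -64, -78, -92]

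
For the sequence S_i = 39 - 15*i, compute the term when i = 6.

S_6 = 39 + -15*6 = 39 + -90 = -51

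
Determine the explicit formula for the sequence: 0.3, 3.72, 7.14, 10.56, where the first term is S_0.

Check differences: 3.72 - 0.3 = 3.42
7.14 - 3.72 = 3.42
Common difference d = 3.42.
First term a = 0.3.
Formula: S_i = 0.30 + 3.42*i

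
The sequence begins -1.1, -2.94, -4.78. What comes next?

Differences: -2.94 - -1.1 = -1.84
This is an arithmetic sequence with common difference d = -1.84.
Next term = -4.78 + -1.84 = -6.62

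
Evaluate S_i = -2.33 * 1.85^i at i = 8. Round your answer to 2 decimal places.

S_8 = -2.33 * 1.85^8 ≈ -2.33 * 137.2062 ≈ -319.69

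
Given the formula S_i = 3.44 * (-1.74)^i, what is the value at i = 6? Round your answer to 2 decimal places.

S_6 = 3.44 * (-1.74)^6 ≈ 3.44 * 27.7521 ≈ 95.47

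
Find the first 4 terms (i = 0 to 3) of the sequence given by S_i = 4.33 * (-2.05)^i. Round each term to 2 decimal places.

This is a geometric sequence.
i=0: S_0 = 4.33 * (-2.05)^0 = 4.33
i=1: S_1 = 4.33 * (-2.05)^1 ≈ -8.88
i=2: S_2 = 4.33 * (-2.05)^2 ≈ 18.2
i=3: S_3 = 4.33 * (-2.05)^3 ≈ -37.3
The first 4 terms are: [4.33, -8.88, 18.2, -37.3]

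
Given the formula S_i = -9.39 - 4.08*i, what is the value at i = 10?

S_10 = -9.39 + -4.08*10 = -9.39 + -40.8 = -50.19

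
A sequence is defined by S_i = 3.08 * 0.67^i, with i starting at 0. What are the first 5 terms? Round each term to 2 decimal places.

This is a geometric sequence.
i=0: S_0 = 3.08 * 0.67^0 = 3.08
i=1: S_1 = 3.08 * 0.67^1 ≈ 2.06
i=2: S_2 = 3.08 * 0.67^2 ≈ 1.38
i=3: S_3 = 3.08 * 0.67^3 ≈ 0.93
i=4: S_4 = 3.08 * 0.67^4 ≈ 0.62
The first 5 terms are: [3.08, 2.06, 1.38, 0.93, 0.62]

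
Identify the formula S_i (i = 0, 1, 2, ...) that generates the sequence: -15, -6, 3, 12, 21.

Check differences: -6 - -15 = 9
3 - -6 = 9
Common difference d = 9.
First term a = -15.
Formula: S_i = -15 + 9*i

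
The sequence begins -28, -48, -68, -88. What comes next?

Differences: -48 - -28 = -20
This is an arithmetic sequence with common difference d = -20.
Next term = -88 + -20 = -108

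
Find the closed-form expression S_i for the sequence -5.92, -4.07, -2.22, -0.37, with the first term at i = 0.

Check differences: -4.07 - -5.92 = 1.85
-2.22 - -4.07 = 1.85
Common difference d = 1.85.
First term a = -5.92.
Formula: S_i = -5.92 + 1.85*i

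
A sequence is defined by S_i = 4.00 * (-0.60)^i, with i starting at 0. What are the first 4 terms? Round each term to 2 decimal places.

This is a geometric sequence.
i=0: S_0 = 4.0 * (-0.6)^0 = 4.0
i=1: S_1 = 4.0 * (-0.6)^1 = -2.4
i=2: S_2 = 4.0 * (-0.6)^2 = 1.44
i=3: S_3 = 4.0 * (-0.6)^3 ≈ -0.86
The first 4 terms are: [4.0, -2.4, 1.44, -0.86]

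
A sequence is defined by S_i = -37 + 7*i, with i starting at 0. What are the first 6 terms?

This is an arithmetic sequence.
i=0: S_0 = -37 + 7*0 = -37
i=1: S_1 = -37 + 7*1 = -30
i=2: S_2 = -37 + 7*2 = -23
i=3: S_3 = -37 + 7*3 = -16
i=4: S_4 = -37 + 7*4 = -9
i=5: S_5 = -37 + 7*5 = -2
The first 6 terms are: [-37, -30, -23, -16, -9, -2]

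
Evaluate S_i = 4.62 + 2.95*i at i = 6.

S_6 = 4.62 + 2.95*6 = 4.62 + 17.7 = 22.32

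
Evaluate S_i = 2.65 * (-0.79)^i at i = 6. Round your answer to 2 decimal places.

S_6 = 2.65 * (-0.79)^6 ≈ 2.65 * 0.2431 ≈ 0.64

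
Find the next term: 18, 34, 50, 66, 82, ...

Differences: 34 - 18 = 16
This is an arithmetic sequence with common difference d = 16.
Next term = 82 + 16 = 98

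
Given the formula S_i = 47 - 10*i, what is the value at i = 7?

S_7 = 47 + -10*7 = 47 + -70 = -23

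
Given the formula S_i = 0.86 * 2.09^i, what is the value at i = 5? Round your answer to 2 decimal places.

S_5 = 0.86 * 2.09^5 ≈ 0.86 * 39.8778 ≈ 34.29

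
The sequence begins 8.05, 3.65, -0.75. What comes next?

Differences: 3.65 - 8.05 = -4.4
This is an arithmetic sequence with common difference d = -4.4.
Next term = -0.75 + -4.4 = -5.15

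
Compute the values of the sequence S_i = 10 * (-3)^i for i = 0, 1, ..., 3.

This is a geometric sequence.
i=0: S_0 = 10 * (-3)^0 = 10
i=1: S_1 = 10 * (-3)^1 = -30
i=2: S_2 = 10 * (-3)^2 = 90
i=3: S_3 = 10 * (-3)^3 = -270
The first 4 terms are: [10, -30, 90, -270]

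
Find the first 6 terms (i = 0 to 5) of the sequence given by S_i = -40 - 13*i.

This is an arithmetic sequence.
i=0: S_0 = -40 + -13*0 = -40
i=1: S_1 = -40 + -13*1 = -53
i=2: S_2 = -40 + -13*2 = -66
i=3: S_3 = -40 + -13*3 = -79
i=4: S_4 = -40 + -13*4 = -92
i=5: S_5 = -40 + -13*5 = -105
The first 6 terms are: [-40, -53, -66, -79, -92, -105]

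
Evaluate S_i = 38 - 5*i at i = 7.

S_7 = 38 + -5*7 = 38 + -35 = 3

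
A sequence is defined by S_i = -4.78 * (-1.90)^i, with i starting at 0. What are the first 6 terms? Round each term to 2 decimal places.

This is a geometric sequence.
i=0: S_0 = -4.78 * (-1.9)^0 = -4.78
i=1: S_1 = -4.78 * (-1.9)^1 ≈ 9.08
i=2: S_2 = -4.78 * (-1.9)^2 ≈ -17.26
i=3: S_3 = -4.78 * (-1.9)^3 ≈ 32.79
i=4: S_4 = -4.78 * (-1.9)^4 ≈ -62.29
i=5: S_5 = -4.78 * (-1.9)^5 ≈ 118.36
The first 6 terms are: [-4.78, 9.08, -17.26, 32.79, -62.29, 118.36]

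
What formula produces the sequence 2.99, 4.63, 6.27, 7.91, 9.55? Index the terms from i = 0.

Check differences: 4.63 - 2.99 = 1.64
6.27 - 4.63 = 1.64
Common difference d = 1.64.
First term a = 2.99.
Formula: S_i = 2.99 + 1.64*i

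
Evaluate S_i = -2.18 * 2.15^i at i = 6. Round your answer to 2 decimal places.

S_6 = -2.18 * 2.15^6 ≈ -2.18 * 98.7713 ≈ -215.32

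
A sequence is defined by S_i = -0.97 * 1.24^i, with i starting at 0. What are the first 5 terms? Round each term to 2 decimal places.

This is a geometric sequence.
i=0: S_0 = -0.97 * 1.24^0 = -0.97
i=1: S_1 = -0.97 * 1.24^1 ≈ -1.2
i=2: S_2 = -0.97 * 1.24^2 ≈ -1.49
i=3: S_3 = -0.97 * 1.24^3 ≈ -1.85
i=4: S_4 = -0.97 * 1.24^4 ≈ -2.29
The first 5 terms are: [-0.97, -1.2, -1.49, -1.85, -2.29]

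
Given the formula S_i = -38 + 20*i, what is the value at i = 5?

S_5 = -38 + 20*5 = -38 + 100 = 62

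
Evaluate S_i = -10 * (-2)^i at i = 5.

S_5 = -10 * (-2)^5 = -10 * -32 = 320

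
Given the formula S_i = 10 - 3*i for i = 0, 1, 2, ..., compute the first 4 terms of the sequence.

This is an arithmetic sequence.
i=0: S_0 = 10 + -3*0 = 10
i=1: S_1 = 10 + -3*1 = 7
i=2: S_2 = 10 + -3*2 = 4
i=3: S_3 = 10 + -3*3 = 1
The first 4 terms are: [10, 7, 4, 1]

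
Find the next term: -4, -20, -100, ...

Ratios: -20 / -4 = 5.0
This is a geometric sequence with common ratio r = 5.
Next term = -100 * 5 = -500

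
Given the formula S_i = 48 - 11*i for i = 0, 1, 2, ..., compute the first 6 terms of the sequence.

This is an arithmetic sequence.
i=0: S_0 = 48 + -11*0 = 48
i=1: S_1 = 48 + -11*1 = 37
i=2: S_2 = 48 + -11*2 = 26
i=3: S_3 = 48 + -11*3 = 15
i=4: S_4 = 48 + -11*4 = 4
i=5: S_5 = 48 + -11*5 = -7
The first 6 terms are: [48, 37, 26, 15, 4, -7]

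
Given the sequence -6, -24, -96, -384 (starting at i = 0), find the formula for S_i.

Check ratios: -24 / -6 = 4.0
Common ratio r = 4.
First term a = -6.
Formula: S_i = -6 * 4^i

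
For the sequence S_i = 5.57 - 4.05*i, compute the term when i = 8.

S_8 = 5.57 + -4.05*8 = 5.57 + -32.4 = -26.83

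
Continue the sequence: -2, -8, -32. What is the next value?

Ratios: -8 / -2 = 4.0
This is a geometric sequence with common ratio r = 4.
Next term = -32 * 4 = -128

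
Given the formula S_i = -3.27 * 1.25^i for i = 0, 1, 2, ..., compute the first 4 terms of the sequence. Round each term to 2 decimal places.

This is a geometric sequence.
i=0: S_0 = -3.27 * 1.25^0 = -3.27
i=1: S_1 = -3.27 * 1.25^1 ≈ -4.09
i=2: S_2 = -3.27 * 1.25^2 ≈ -5.11
i=3: S_3 = -3.27 * 1.25^3 ≈ -6.39
The first 4 terms are: [-3.27, -4.09, -5.11, -6.39]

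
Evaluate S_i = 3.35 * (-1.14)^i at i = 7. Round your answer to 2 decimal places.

S_7 = 3.35 * (-1.14)^7 ≈ 3.35 * -2.5023 ≈ -8.38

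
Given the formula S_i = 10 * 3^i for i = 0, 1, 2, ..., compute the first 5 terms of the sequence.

This is a geometric sequence.
i=0: S_0 = 10 * 3^0 = 10
i=1: S_1 = 10 * 3^1 = 30
i=2: S_2 = 10 * 3^2 = 90
i=3: S_3 = 10 * 3^3 = 270
i=4: S_4 = 10 * 3^4 = 810
The first 5 terms are: [10, 30, 90, 270, 810]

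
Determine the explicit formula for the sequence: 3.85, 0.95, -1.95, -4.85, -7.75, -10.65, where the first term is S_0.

Check differences: 0.95 - 3.85 = -2.9
-1.95 - 0.95 = -2.9
Common difference d = -2.9.
First term a = 3.85.
Formula: S_i = 3.85 - 2.90*i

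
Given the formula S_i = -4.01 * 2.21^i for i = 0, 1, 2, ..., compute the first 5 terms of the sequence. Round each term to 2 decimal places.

This is a geometric sequence.
i=0: S_0 = -4.01 * 2.21^0 = -4.01
i=1: S_1 = -4.01 * 2.21^1 ≈ -8.86
i=2: S_2 = -4.01 * 2.21^2 ≈ -19.59
i=3: S_3 = -4.01 * 2.21^3 ≈ -43.28
i=4: S_4 = -4.01 * 2.21^4 ≈ -95.66
The first 5 terms are: [-4.01, -8.86, -19.59, -43.28, -95.66]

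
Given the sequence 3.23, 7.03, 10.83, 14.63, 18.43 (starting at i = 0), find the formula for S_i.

Check differences: 7.03 - 3.23 = 3.8
10.83 - 7.03 = 3.8
Common difference d = 3.8.
First term a = 3.23.
Formula: S_i = 3.23 + 3.80*i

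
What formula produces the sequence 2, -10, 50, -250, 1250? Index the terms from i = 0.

Check ratios: -10 / 2 = -5.0
Common ratio r = -5.
First term a = 2.
Formula: S_i = 2 * (-5)^i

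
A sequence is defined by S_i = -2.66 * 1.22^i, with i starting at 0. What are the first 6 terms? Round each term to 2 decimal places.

This is a geometric sequence.
i=0: S_0 = -2.66 * 1.22^0 = -2.66
i=1: S_1 = -2.66 * 1.22^1 ≈ -3.25
i=2: S_2 = -2.66 * 1.22^2 ≈ -3.96
i=3: S_3 = -2.66 * 1.22^3 ≈ -4.83
i=4: S_4 = -2.66 * 1.22^4 ≈ -5.89
i=5: S_5 = -2.66 * 1.22^5 ≈ -7.19
The first 6 terms are: [-2.66, -3.25, -3.96, -4.83, -5.89, -7.19]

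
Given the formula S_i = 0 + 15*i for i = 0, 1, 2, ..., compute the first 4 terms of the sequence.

This is an arithmetic sequence.
i=0: S_0 = 0 + 15*0 = 0
i=1: S_1 = 0 + 15*1 = 15
i=2: S_2 = 0 + 15*2 = 30
i=3: S_3 = 0 + 15*3 = 45
The first 4 terms are: [0, 15, 30, 45]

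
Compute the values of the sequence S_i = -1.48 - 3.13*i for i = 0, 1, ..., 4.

This is an arithmetic sequence.
i=0: S_0 = -1.48 + -3.13*0 = -1.48
i=1: S_1 = -1.48 + -3.13*1 = -4.61
i=2: S_2 = -1.48 + -3.13*2 = -7.74
i=3: S_3 = -1.48 + -3.13*3 = -10.87
i=4: S_4 = -1.48 + -3.13*4 = -14.0
The first 5 terms are: [-1.48, -4.61, -7.74, -10.87, -14.0]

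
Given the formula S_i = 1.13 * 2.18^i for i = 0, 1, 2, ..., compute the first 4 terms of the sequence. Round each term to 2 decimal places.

This is a geometric sequence.
i=0: S_0 = 1.13 * 2.18^0 = 1.13
i=1: S_1 = 1.13 * 2.18^1 ≈ 2.46
i=2: S_2 = 1.13 * 2.18^2 ≈ 5.37
i=3: S_3 = 1.13 * 2.18^3 ≈ 11.71
The first 4 terms are: [1.13, 2.46, 5.37, 11.71]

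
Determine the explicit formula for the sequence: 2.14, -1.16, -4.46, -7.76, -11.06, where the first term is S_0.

Check differences: -1.16 - 2.14 = -3.3
-4.46 - -1.16 = -3.3
Common difference d = -3.3.
First term a = 2.14.
Formula: S_i = 2.14 - 3.30*i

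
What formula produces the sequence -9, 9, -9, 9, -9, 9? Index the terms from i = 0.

Check ratios: 9 / -9 = -1.0
Common ratio r = -1.
First term a = -9.
Formula: S_i = -9 * (-1)^i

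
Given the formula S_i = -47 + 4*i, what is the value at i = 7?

S_7 = -47 + 4*7 = -47 + 28 = -19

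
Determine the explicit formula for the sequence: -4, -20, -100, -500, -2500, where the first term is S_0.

Check ratios: -20 / -4 = 5.0
Common ratio r = 5.
First term a = -4.
Formula: S_i = -4 * 5^i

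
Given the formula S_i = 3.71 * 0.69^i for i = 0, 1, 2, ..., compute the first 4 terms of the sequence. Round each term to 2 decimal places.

This is a geometric sequence.
i=0: S_0 = 3.71 * 0.69^0 = 3.71
i=1: S_1 = 3.71 * 0.69^1 ≈ 2.56
i=2: S_2 = 3.71 * 0.69^2 ≈ 1.77
i=3: S_3 = 3.71 * 0.69^3 ≈ 1.22
The first 4 terms are: [3.71, 2.56, 1.77, 1.22]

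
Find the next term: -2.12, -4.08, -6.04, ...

Differences: -4.08 - -2.12 = -1.96
This is an arithmetic sequence with common difference d = -1.96.
Next term = -6.04 + -1.96 = -8.0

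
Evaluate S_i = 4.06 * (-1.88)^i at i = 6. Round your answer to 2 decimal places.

S_6 = 4.06 * (-1.88)^6 ≈ 4.06 * 44.1517 ≈ 179.26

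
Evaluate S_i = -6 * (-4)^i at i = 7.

S_7 = -6 * (-4)^7 = -6 * -16384 = 98304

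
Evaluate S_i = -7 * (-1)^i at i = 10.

S_10 = -7 * (-1)^10 = -7 * 1 = -7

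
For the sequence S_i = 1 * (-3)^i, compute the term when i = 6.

S_6 = 1 * (-3)^6 = 1 * 729 = 729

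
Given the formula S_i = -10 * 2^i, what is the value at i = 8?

S_8 = -10 * 2^8 = -10 * 256 = -2560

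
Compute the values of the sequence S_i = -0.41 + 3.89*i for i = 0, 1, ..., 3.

This is an arithmetic sequence.
i=0: S_0 = -0.41 + 3.89*0 = -0.41
i=1: S_1 = -0.41 + 3.89*1 = 3.48
i=2: S_2 = -0.41 + 3.89*2 = 7.37
i=3: S_3 = -0.41 + 3.89*3 = 11.26
The first 4 terms are: [-0.41, 3.48, 7.37, 11.26]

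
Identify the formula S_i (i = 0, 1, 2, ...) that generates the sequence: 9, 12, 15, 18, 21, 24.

Check differences: 12 - 9 = 3
15 - 12 = 3
Common difference d = 3.
First term a = 9.
Formula: S_i = 9 + 3*i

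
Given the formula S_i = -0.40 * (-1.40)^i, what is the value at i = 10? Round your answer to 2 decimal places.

S_10 = -0.4 * (-1.4)^10 ≈ -0.4 * 28.9255 ≈ -11.57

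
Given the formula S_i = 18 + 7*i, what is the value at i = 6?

S_6 = 18 + 7*6 = 18 + 42 = 60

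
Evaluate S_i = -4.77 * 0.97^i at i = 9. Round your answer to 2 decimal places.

S_9 = -4.77 * 0.97^9 ≈ -4.77 * 0.7602 ≈ -3.63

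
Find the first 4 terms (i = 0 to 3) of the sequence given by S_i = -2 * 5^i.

This is a geometric sequence.
i=0: S_0 = -2 * 5^0 = -2
i=1: S_1 = -2 * 5^1 = -10
i=2: S_2 = -2 * 5^2 = -50
i=3: S_3 = -2 * 5^3 = -250
The first 4 terms are: [-2, -10, -50, -250]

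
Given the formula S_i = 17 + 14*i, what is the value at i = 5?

S_5 = 17 + 14*5 = 17 + 70 = 87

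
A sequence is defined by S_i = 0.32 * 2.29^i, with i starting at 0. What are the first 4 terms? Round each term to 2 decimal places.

This is a geometric sequence.
i=0: S_0 = 0.32 * 2.29^0 = 0.32
i=1: S_1 = 0.32 * 2.29^1 ≈ 0.73
i=2: S_2 = 0.32 * 2.29^2 ≈ 1.68
i=3: S_3 = 0.32 * 2.29^3 ≈ 3.84
The first 4 terms are: [0.32, 0.73, 1.68, 3.84]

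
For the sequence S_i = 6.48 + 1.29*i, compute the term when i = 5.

S_5 = 6.48 + 1.29*5 = 6.48 + 6.45 = 12.93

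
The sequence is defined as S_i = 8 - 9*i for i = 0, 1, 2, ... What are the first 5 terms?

This is an arithmetic sequence.
i=0: S_0 = 8 + -9*0 = 8
i=1: S_1 = 8 + -9*1 = -1
i=2: S_2 = 8 + -9*2 = -10
i=3: S_3 = 8 + -9*3 = -19
i=4: S_4 = 8 + -9*4 = -28
The first 5 terms are: [8, -1, -10, -19, -28]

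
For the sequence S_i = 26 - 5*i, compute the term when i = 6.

S_6 = 26 + -5*6 = 26 + -30 = -4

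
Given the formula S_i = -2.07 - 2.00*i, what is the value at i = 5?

S_5 = -2.07 + -2.0*5 = -2.07 + -10.0 = -12.07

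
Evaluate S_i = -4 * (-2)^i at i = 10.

S_10 = -4 * (-2)^10 = -4 * 1024 = -4096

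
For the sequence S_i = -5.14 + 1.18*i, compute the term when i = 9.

S_9 = -5.14 + 1.18*9 = -5.14 + 10.62 = 5.48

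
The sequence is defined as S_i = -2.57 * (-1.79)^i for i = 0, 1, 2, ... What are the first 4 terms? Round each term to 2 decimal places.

This is a geometric sequence.
i=0: S_0 = -2.57 * (-1.79)^0 = -2.57
i=1: S_1 = -2.57 * (-1.79)^1 ≈ 4.6
i=2: S_2 = -2.57 * (-1.79)^2 ≈ -8.23
i=3: S_3 = -2.57 * (-1.79)^3 ≈ 14.74
The first 4 terms are: [-2.57, 4.6, -8.23, 14.74]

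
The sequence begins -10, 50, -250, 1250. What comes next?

Ratios: 50 / -10 = -5.0
This is a geometric sequence with common ratio r = -5.
Next term = 1250 * -5 = -6250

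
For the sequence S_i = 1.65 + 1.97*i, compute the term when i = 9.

S_9 = 1.65 + 1.97*9 = 1.65 + 17.73 = 19.38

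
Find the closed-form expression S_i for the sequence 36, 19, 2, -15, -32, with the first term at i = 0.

Check differences: 19 - 36 = -17
2 - 19 = -17
Common difference d = -17.
First term a = 36.
Formula: S_i = 36 - 17*i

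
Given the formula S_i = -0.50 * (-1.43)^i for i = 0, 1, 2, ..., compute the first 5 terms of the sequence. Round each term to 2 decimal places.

This is a geometric sequence.
i=0: S_0 = -0.5 * (-1.43)^0 = -0.5
i=1: S_1 = -0.5 * (-1.43)^1 ≈ 0.72
i=2: S_2 = -0.5 * (-1.43)^2 ≈ -1.02
i=3: S_3 = -0.5 * (-1.43)^3 ≈ 1.46
i=4: S_4 = -0.5 * (-1.43)^4 ≈ -2.09
The first 5 terms are: [-0.5, 0.72, -1.02, 1.46, -2.09]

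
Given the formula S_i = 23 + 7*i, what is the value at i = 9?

S_9 = 23 + 7*9 = 23 + 63 = 86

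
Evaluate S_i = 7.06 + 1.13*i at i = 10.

S_10 = 7.06 + 1.13*10 = 7.06 + 11.3 = 18.36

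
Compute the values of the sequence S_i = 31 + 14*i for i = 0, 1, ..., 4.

This is an arithmetic sequence.
i=0: S_0 = 31 + 14*0 = 31
i=1: S_1 = 31 + 14*1 = 45
i=2: S_2 = 31 + 14*2 = 59
i=3: S_3 = 31 + 14*3 = 73
i=4: S_4 = 31 + 14*4 = 87
The first 5 terms are: [31, 45, 59, 73, 87]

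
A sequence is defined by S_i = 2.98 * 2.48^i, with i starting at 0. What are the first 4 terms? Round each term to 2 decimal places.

This is a geometric sequence.
i=0: S_0 = 2.98 * 2.48^0 = 2.98
i=1: S_1 = 2.98 * 2.48^1 ≈ 7.39
i=2: S_2 = 2.98 * 2.48^2 ≈ 18.33
i=3: S_3 = 2.98 * 2.48^3 ≈ 45.45
The first 4 terms are: [2.98, 7.39, 18.33, 45.45]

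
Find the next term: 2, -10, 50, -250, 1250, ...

Ratios: -10 / 2 = -5.0
This is a geometric sequence with common ratio r = -5.
Next term = 1250 * -5 = -6250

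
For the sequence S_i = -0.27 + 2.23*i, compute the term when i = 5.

S_5 = -0.27 + 2.23*5 = -0.27 + 11.15 = 10.88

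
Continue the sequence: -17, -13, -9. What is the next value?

Differences: -13 - -17 = 4
This is an arithmetic sequence with common difference d = 4.
Next term = -9 + 4 = -5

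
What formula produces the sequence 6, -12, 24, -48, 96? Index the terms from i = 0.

Check ratios: -12 / 6 = -2.0
Common ratio r = -2.
First term a = 6.
Formula: S_i = 6 * (-2)^i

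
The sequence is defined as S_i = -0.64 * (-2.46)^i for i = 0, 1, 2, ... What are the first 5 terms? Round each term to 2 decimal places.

This is a geometric sequence.
i=0: S_0 = -0.64 * (-2.46)^0 = -0.64
i=1: S_1 = -0.64 * (-2.46)^1 ≈ 1.57
i=2: S_2 = -0.64 * (-2.46)^2 ≈ -3.87
i=3: S_3 = -0.64 * (-2.46)^3 ≈ 9.53
i=4: S_4 = -0.64 * (-2.46)^4 ≈ -23.44
The first 5 terms are: [-0.64, 1.57, -3.87, 9.53, -23.44]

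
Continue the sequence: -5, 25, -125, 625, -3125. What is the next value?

Ratios: 25 / -5 = -5.0
This is a geometric sequence with common ratio r = -5.
Next term = -3125 * -5 = 15625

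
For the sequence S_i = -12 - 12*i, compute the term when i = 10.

S_10 = -12 + -12*10 = -12 + -120 = -132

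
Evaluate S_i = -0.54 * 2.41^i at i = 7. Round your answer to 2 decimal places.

S_7 = -0.54 * 2.41^7 ≈ -0.54 * 472.1927 ≈ -254.98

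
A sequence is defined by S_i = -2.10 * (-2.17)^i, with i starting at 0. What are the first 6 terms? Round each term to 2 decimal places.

This is a geometric sequence.
i=0: S_0 = -2.1 * (-2.17)^0 = -2.1
i=1: S_1 = -2.1 * (-2.17)^1 ≈ 4.56
i=2: S_2 = -2.1 * (-2.17)^2 ≈ -9.89
i=3: S_3 = -2.1 * (-2.17)^3 ≈ 21.46
i=4: S_4 = -2.1 * (-2.17)^4 ≈ -46.56
i=5: S_5 = -2.1 * (-2.17)^5 ≈ 101.05
The first 6 terms are: [-2.1, 4.56, -9.89, 21.46, -46.56, 101.05]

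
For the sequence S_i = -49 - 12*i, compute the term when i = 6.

S_6 = -49 + -12*6 = -49 + -72 = -121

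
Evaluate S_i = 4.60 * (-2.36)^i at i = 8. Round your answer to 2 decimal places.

S_8 = 4.6 * (-2.36)^8 ≈ 4.6 * 962.268 ≈ 4426.43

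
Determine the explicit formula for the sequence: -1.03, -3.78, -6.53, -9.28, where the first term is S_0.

Check differences: -3.78 - -1.03 = -2.75
-6.53 - -3.78 = -2.75
Common difference d = -2.75.
First term a = -1.03.
Formula: S_i = -1.03 - 2.75*i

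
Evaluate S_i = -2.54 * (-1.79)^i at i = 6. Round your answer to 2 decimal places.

S_6 = -2.54 * (-1.79)^6 ≈ -2.54 * 32.8941 ≈ -83.55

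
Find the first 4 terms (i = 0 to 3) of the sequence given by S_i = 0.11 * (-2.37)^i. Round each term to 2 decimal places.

This is a geometric sequence.
i=0: S_0 = 0.11 * (-2.37)^0 = 0.11
i=1: S_1 = 0.11 * (-2.37)^1 ≈ -0.26
i=2: S_2 = 0.11 * (-2.37)^2 ≈ 0.62
i=3: S_3 = 0.11 * (-2.37)^3 ≈ -1.46
The first 4 terms are: [0.11, -0.26, 0.62, -1.46]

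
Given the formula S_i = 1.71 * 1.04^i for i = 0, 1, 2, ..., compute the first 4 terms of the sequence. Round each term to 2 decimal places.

This is a geometric sequence.
i=0: S_0 = 1.71 * 1.04^0 = 1.71
i=1: S_1 = 1.71 * 1.04^1 ≈ 1.78
i=2: S_2 = 1.71 * 1.04^2 ≈ 1.85
i=3: S_3 = 1.71 * 1.04^3 ≈ 1.92
The first 4 terms are: [1.71, 1.78, 1.85, 1.92]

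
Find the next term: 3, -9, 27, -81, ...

Ratios: -9 / 3 = -3.0
This is a geometric sequence with common ratio r = -3.
Next term = -81 * -3 = 243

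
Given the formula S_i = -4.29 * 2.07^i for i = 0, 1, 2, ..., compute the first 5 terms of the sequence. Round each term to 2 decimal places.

This is a geometric sequence.
i=0: S_0 = -4.29 * 2.07^0 = -4.29
i=1: S_1 = -4.29 * 2.07^1 ≈ -8.88
i=2: S_2 = -4.29 * 2.07^2 ≈ -18.38
i=3: S_3 = -4.29 * 2.07^3 ≈ -38.05
i=4: S_4 = -4.29 * 2.07^4 ≈ -78.77
The first 5 terms are: [-4.29, -8.88, -18.38, -38.05, -78.77]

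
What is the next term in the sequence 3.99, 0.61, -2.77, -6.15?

Differences: 0.61 - 3.99 = -3.38
This is an arithmetic sequence with common difference d = -3.38.
Next term = -6.15 + -3.38 = -9.53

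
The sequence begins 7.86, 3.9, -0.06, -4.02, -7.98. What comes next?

Differences: 3.9 - 7.86 = -3.96
This is an arithmetic sequence with common difference d = -3.96.
Next term = -7.98 + -3.96 = -11.94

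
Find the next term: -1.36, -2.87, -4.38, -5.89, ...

Differences: -2.87 - -1.36 = -1.51
This is an arithmetic sequence with common difference d = -1.51.
Next term = -5.89 + -1.51 = -7.4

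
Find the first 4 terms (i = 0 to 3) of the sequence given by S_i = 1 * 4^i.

This is a geometric sequence.
i=0: S_0 = 1 * 4^0 = 1
i=1: S_1 = 1 * 4^1 = 4
i=2: S_2 = 1 * 4^2 = 16
i=3: S_3 = 1 * 4^3 = 64
The first 4 terms are: [1, 4, 16, 64]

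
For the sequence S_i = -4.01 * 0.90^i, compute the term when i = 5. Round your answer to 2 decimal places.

S_5 = -4.01 * 0.9^5 ≈ -4.01 * 0.5905 ≈ -2.37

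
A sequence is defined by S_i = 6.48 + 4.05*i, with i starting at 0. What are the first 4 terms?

This is an arithmetic sequence.
i=0: S_0 = 6.48 + 4.05*0 = 6.48
i=1: S_1 = 6.48 + 4.05*1 = 10.53
i=2: S_2 = 6.48 + 4.05*2 = 14.58
i=3: S_3 = 6.48 + 4.05*3 = 18.63
The first 4 terms are: [6.48, 10.53, 14.58, 18.63]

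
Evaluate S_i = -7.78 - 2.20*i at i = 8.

S_8 = -7.78 + -2.2*8 = -7.78 + -17.6 = -25.38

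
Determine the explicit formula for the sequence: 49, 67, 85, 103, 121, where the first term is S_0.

Check differences: 67 - 49 = 18
85 - 67 = 18
Common difference d = 18.
First term a = 49.
Formula: S_i = 49 + 18*i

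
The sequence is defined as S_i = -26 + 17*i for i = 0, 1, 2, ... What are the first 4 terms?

This is an arithmetic sequence.
i=0: S_0 = -26 + 17*0 = -26
i=1: S_1 = -26 + 17*1 = -9
i=2: S_2 = -26 + 17*2 = 8
i=3: S_3 = -26 + 17*3 = 25
The first 4 terms are: [-26, -9, 8, 25]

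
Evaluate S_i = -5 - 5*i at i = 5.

S_5 = -5 + -5*5 = -5 + -25 = -30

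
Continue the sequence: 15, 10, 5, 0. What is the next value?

Differences: 10 - 15 = -5
This is an arithmetic sequence with common difference d = -5.
Next term = 0 + -5 = -5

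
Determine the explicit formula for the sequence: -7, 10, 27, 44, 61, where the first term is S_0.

Check differences: 10 - -7 = 17
27 - 10 = 17
Common difference d = 17.
First term a = -7.
Formula: S_i = -7 + 17*i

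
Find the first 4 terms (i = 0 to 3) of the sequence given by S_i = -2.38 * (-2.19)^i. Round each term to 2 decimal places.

This is a geometric sequence.
i=0: S_0 = -2.38 * (-2.19)^0 = -2.38
i=1: S_1 = -2.38 * (-2.19)^1 ≈ 5.21
i=2: S_2 = -2.38 * (-2.19)^2 ≈ -11.41
i=3: S_3 = -2.38 * (-2.19)^3 ≈ 25.0
The first 4 terms are: [-2.38, 5.21, -11.41, 25.0]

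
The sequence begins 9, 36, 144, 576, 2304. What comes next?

Ratios: 36 / 9 = 4.0
This is a geometric sequence with common ratio r = 4.
Next term = 2304 * 4 = 9216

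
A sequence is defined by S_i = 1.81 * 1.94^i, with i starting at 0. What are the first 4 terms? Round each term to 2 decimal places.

This is a geometric sequence.
i=0: S_0 = 1.81 * 1.94^0 = 1.81
i=1: S_1 = 1.81 * 1.94^1 ≈ 3.51
i=2: S_2 = 1.81 * 1.94^2 ≈ 6.81
i=3: S_3 = 1.81 * 1.94^3 ≈ 13.22
The first 4 terms are: [1.81, 3.51, 6.81, 13.22]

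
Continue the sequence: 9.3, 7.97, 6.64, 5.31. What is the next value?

Differences: 7.97 - 9.3 = -1.33
This is an arithmetic sequence with common difference d = -1.33.
Next term = 5.31 + -1.33 = 3.98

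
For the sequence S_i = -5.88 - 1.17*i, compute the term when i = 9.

S_9 = -5.88 + -1.17*9 = -5.88 + -10.53 = -16.41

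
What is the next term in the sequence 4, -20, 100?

Ratios: -20 / 4 = -5.0
This is a geometric sequence with common ratio r = -5.
Next term = 100 * -5 = -500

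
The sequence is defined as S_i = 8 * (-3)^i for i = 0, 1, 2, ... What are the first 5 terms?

This is a geometric sequence.
i=0: S_0 = 8 * (-3)^0 = 8
i=1: S_1 = 8 * (-3)^1 = -24
i=2: S_2 = 8 * (-3)^2 = 72
i=3: S_3 = 8 * (-3)^3 = -216
i=4: S_4 = 8 * (-3)^4 = 648
The first 5 terms are: [8, -24, 72, -216, 648]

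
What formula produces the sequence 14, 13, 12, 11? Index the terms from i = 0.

Check differences: 13 - 14 = -1
12 - 13 = -1
Common difference d = -1.
First term a = 14.
Formula: S_i = 14 - 1*i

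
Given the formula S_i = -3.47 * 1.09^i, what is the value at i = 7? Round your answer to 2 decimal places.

S_7 = -3.47 * 1.09^7 ≈ -3.47 * 1.828 ≈ -6.34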